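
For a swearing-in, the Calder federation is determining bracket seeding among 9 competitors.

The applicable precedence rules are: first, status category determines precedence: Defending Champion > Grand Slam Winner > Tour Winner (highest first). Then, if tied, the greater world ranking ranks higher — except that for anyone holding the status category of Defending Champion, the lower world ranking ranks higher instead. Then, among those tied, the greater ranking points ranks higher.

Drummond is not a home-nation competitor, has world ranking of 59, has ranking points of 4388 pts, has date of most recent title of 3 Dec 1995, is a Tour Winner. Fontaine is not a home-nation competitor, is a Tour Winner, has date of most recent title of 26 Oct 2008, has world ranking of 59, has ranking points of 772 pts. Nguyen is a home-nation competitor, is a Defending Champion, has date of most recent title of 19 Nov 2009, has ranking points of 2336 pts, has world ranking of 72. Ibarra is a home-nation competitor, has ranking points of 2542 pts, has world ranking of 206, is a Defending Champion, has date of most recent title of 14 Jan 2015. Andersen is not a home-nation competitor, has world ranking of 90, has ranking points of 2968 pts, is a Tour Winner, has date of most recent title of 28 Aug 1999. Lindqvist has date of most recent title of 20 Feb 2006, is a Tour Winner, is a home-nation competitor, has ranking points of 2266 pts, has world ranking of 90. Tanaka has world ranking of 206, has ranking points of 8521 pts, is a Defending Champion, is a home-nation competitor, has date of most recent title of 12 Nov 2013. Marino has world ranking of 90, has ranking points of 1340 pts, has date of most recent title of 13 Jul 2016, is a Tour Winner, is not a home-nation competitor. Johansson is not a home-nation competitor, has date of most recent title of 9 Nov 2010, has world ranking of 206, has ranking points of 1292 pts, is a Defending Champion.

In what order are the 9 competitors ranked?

Nguyen, Tanaka, Ibarra, Johansson, Andersen, Lindqvist, Marino, Drummond, Fontaine

By status category: Nguyen, Tanaka, Ibarra and Johansson (Defending Champion); then Andersen, Lindqvist, Marino, Drummond and Fontaine (Tour Winner).
Among Nguyen, Tanaka, Ibarra and Johansson, by world ranking (lower first) (reversed rule for this group): Nguyen (72) before Tanaka, Ibarra and Johansson (206).
Among Tanaka, Ibarra and Johansson, by ranking points (higher first): Tanaka (8521 pts) before Ibarra (2542 pts) before Johansson (1292 pts).
Among Andersen, Lindqvist, Marino, Drummond and Fontaine, by world ranking (higher first): Andersen, Lindqvist and Marino (90) before Drummond and Fontaine (59).
Among Andersen, Lindqvist and Marino, by ranking points (higher first): Andersen (2968 pts) before Lindqvist (2266 pts) before Marino (1340 pts).
Among Drummond and Fontaine, by ranking points (higher first): Drummond (4388 pts) before Fontaine (772 pts).
Full order: Nguyen, Tanaka, Ibarra, Johansson, Andersen, Lindqvist, Marino, Drummond, Fontaine.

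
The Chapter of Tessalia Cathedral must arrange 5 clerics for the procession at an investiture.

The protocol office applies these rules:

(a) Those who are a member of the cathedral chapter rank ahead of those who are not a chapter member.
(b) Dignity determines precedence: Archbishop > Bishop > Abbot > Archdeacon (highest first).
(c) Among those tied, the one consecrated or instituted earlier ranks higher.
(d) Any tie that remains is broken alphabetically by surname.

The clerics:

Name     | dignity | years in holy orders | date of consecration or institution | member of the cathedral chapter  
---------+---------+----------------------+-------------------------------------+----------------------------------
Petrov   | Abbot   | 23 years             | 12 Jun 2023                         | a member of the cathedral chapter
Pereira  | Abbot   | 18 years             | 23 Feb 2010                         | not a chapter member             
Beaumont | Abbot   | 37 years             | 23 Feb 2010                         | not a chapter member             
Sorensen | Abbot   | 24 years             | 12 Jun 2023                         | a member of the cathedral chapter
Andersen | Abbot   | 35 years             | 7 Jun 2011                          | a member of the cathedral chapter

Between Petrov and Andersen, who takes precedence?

By the first rule: Andersen, Petrov and Sorensen (each a member of the cathedral chapter); then Beaumont and Pereira (both not a chapter member).
Andersen, Petrov and Sorensen are each Abbot, so the next rule applies.
Among Andersen, Petrov and Sorensen, by date of consecration or institution (earlier first): Andersen (7 Jun 2011) before Petrov and Sorensen (12 Jun 2023).
Among Petrov and Sorensen, alphabetically by surname: Petrov before Sorensen.
Beaumont and Pereira are each Abbot, so the next rule applies.
Beaumont and Pereira both have date of consecration or institution 23 Feb 2010, so the next rule applies.
Among Beaumont and Pereira, alphabetically by surname: Beaumont before Pereira.
So Andersen takes precedence.

Andersen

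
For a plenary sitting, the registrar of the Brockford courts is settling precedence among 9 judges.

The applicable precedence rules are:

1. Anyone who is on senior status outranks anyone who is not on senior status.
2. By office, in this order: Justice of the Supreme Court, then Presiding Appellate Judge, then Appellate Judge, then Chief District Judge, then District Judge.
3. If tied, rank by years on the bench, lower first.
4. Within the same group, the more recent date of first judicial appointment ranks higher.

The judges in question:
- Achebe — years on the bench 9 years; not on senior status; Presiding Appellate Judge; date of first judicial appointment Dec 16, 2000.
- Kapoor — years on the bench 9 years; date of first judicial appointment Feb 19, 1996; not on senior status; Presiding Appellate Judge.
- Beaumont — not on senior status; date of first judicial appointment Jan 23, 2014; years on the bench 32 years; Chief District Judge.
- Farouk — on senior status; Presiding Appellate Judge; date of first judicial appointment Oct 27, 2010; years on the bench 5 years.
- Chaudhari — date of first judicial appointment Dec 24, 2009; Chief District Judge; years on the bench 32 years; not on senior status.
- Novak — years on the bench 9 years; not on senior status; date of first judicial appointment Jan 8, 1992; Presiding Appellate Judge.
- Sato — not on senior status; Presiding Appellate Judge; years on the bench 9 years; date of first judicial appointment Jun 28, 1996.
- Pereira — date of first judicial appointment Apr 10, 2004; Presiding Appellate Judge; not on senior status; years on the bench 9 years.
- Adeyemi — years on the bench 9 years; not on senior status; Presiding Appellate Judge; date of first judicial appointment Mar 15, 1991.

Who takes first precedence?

By the first rule: Farouk (on senior status); then Pereira, Achebe, Sato, Kapoor, Novak, Adeyemi, Beaumont and Chaudhari (each not on senior status).
Among Pereira, Achebe, Sato, Kapoor, Novak, Adeyemi, Beaumont and Chaudhari, by office: Pereira, Achebe, Sato, Kapoor, Novak and Adeyemi (Presiding Appellate Judge) before Beaumont and Chaudhari (Chief District Judge).
Pereira, Achebe, Sato, Kapoor, Novak and Adeyemi all have years on the bench 9 years, so the next rule applies.
Among Pereira, Achebe, Sato, Kapoor, Novak and Adeyemi, by date of first judicial appointment (later first): Pereira (Apr 10, 2004) before Achebe (Dec 16, 2000) before Sato (Jun 28, 1996) before Kapoor (Feb 19, 1996) before Novak (Jan 8, 1992) before Adeyemi (Mar 15, 1991).
Beaumont and Chaudhari both have years on the bench 32 years, so the next rule applies.
Among Beaumont and Chaudhari, by date of first judicial appointment (later first): Beaumont (Jan 23, 2014) before Chaudhari (Dec 24, 2009).
Order: Farouk, Pereira, Achebe, Sato, Kapoor, Novak, Adeyemi, Beaumont, Chaudhari.

Farouk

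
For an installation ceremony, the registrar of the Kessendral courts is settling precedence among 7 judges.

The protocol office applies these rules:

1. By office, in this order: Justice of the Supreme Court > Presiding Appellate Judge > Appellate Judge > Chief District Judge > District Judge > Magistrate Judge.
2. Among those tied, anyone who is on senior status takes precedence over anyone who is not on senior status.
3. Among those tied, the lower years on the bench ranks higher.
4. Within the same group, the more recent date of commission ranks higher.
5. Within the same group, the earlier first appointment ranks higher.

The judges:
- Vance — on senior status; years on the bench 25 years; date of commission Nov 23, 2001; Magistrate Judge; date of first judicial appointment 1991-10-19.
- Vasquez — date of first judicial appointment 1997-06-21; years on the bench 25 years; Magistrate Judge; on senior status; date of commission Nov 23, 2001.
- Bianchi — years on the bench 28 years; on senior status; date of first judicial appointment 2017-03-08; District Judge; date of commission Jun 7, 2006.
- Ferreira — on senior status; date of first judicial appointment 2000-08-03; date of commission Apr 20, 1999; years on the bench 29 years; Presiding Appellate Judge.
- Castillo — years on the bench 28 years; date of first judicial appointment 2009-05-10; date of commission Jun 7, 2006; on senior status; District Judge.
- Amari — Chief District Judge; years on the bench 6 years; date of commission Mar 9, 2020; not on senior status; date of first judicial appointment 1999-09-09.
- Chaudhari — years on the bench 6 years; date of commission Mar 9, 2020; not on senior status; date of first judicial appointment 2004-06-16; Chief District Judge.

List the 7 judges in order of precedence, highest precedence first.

By office: Ferreira (Presiding Appellate Judge); then Amari and Chaudhari (Chief District Judge); then Castillo and Bianchi (District Judge); then Vance and Vasquez (Magistrate Judge).
Amari and Chaudhari are each not on senior status, so the next rule applies.
Amari and Chaudhari both have years on the bench 6 years, so the next rule applies.
Amari and Chaudhari both have date of commission Mar 9, 2020, so the next rule applies.
Among Amari and Chaudhari, by date of first judicial appointment (earlier first): Amari (1999-09-09) before Chaudhari (2004-06-16).
Castillo and Bianchi are each on senior status, so the next rule applies.
Castillo and Bianchi both have years on the bench 28 years, so the next rule applies.
Castillo and Bianchi both have date of commission Jun 7, 2006, so the next rule applies.
Among Castillo and Bianchi, by date of first judicial appointment (earlier first): Castillo (2009-05-10) before Bianchi (2017-03-08).
Vance and Vasquez are each on senior status, so the next rule applies.
Vance and Vasquez both have years on the bench 25 years, so the next rule applies.
Vance and Vasquez both have date of commission Nov 23, 2001, so the next rule applies.
Among Vance and Vasquez, by date of first judicial appointment (earlier first): Vance (1991-10-19) before Vasquez (1997-06-21).
Full order: Ferreira, Amari, Chaudhari, Castillo, Bianchi, Vance, Vasquez.

Ferreira, Amari, Chaudhari, Castillo, Bianchi, Vance, Vasquez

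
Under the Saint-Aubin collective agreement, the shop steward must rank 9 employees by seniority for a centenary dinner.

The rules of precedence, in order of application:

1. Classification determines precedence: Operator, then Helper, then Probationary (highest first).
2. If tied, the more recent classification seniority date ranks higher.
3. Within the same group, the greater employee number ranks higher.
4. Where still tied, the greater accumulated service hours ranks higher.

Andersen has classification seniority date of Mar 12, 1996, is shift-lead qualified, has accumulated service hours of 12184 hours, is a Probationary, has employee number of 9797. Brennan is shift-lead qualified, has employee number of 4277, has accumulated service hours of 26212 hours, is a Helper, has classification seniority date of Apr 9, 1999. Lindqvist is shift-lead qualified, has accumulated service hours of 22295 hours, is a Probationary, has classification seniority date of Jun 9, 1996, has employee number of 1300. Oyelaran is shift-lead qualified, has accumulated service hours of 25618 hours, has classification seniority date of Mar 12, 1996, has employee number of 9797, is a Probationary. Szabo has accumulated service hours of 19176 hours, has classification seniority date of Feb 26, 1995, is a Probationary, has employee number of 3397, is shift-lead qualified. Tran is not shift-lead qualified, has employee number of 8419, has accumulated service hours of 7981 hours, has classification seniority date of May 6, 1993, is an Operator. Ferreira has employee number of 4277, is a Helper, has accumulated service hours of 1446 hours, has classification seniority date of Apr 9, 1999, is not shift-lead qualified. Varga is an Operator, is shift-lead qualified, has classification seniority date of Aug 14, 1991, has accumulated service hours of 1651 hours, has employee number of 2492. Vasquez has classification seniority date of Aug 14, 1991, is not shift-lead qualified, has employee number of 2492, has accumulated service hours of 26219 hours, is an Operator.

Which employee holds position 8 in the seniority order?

Andersen

By classification: Tran, Vasquez and Varga (Operator); then Brennan and Ferreira (Helper); then Lindqvist, Oyelaran, Andersen and Szabo (Probationary).
Among Tran, Vasquez and Varga, by classification seniority date (later first): Tran (May 6, 1993) before Vasquez and Varga (Aug 14, 1991).
Vasquez and Varga both have employee number 2492, so the next rule applies.
Among Vasquez and Varga, by accumulated service hours (higher first): Vasquez (26219 hours) before Varga (1651 hours).
Brennan and Ferreira both have classification seniority date Apr 9, 1999, so the next rule applies.
Brennan and Ferreira both have employee number 4277, so the next rule applies.
Among Brennan and Ferreira, by accumulated service hours (higher first): Brennan (26212 hours) before Ferreira (1446 hours).
Among Lindqvist, Oyelaran, Andersen and Szabo, by classification seniority date (later first): Lindqvist (Jun 9, 1996) before Oyelaran and Andersen (Mar 12, 1996) before Szabo (Feb 26, 1995).
Oyelaran and Andersen both have employee number 9797, so the next rule applies.
Among Oyelaran and Andersen, by accumulated service hours (higher first): Oyelaran (25618 hours) before Andersen (12184 hours).
Order: Tran, Vasquez, Varga, Brennan, Ferreira, Lindqvist, Oyelaran, Andersen, Szabo.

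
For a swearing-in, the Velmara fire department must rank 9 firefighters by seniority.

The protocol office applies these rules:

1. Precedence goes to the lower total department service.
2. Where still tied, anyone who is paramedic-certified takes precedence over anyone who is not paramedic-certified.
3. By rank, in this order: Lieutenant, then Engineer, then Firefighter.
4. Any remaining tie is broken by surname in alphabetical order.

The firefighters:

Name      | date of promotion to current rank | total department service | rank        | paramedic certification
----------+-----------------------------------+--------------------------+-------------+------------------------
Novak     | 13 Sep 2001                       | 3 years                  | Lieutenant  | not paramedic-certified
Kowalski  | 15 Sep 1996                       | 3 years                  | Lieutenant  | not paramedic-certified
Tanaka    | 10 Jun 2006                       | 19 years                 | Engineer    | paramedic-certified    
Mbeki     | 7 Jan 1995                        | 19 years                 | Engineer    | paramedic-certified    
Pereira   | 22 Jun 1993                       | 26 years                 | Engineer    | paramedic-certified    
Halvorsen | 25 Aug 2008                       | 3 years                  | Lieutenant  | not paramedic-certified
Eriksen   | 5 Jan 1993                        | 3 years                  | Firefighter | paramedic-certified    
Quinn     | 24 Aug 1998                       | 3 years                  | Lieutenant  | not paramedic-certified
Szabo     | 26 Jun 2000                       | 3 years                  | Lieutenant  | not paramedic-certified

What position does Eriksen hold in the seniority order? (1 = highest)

1

By total department service (lower first): Eriksen, Halvorsen, Kowalski, Novak, Quinn and Szabo (each 3 years); then Mbeki and Tanaka (both 19 years); then Pereira (26 years).
Among Eriksen, Halvorsen, Kowalski, Novak, Quinn and Szabo, paramedic-certified before not paramedic-certified: Eriksen (paramedic-certified) before Halvorsen, Kowalski, Novak, Quinn and Szabo (not paramedic-certified).
Halvorsen, Kowalski, Novak, Quinn and Szabo are each Lieutenant, so the next rule applies.
Among Halvorsen, Kowalski, Novak, Quinn and Szabo, alphabetically by surname: Halvorsen before Kowalski before Novak before Quinn before Szabo.
Mbeki and Tanaka are each paramedic-certified, so the next rule applies.
Mbeki and Tanaka are each Engineer, so the next rule applies.
Among Mbeki and Tanaka, alphabetically by surname: Mbeki before Tanaka.
Order: Eriksen, Halvorsen, Kowalski, Novak, Quinn, Szabo, Mbeki, Tanaka, Pereira. So position 1.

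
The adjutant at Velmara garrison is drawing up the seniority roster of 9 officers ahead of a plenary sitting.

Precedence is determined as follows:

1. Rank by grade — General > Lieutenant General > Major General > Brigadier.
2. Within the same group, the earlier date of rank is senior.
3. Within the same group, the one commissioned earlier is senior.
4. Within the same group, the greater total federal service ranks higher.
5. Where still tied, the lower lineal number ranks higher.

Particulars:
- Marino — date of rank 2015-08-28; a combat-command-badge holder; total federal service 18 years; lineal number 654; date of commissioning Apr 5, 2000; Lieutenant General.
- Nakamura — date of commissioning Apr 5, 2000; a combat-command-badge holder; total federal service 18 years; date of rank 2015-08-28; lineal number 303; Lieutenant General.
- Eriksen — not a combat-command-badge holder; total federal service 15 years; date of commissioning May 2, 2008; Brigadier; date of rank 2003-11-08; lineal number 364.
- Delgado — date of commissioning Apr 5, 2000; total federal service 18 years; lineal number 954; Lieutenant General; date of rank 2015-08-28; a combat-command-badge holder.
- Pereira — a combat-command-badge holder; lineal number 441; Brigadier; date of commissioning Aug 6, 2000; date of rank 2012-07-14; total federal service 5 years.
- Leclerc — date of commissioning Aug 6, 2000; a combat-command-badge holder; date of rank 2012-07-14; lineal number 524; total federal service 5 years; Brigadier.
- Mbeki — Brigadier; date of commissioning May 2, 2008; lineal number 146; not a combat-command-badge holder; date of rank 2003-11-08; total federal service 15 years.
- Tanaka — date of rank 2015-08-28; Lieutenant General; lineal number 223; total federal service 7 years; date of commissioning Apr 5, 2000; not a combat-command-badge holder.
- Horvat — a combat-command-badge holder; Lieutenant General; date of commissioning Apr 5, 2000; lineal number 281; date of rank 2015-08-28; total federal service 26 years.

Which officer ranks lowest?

By grade: Horvat, Nakamura, Marino, Delgado and Tanaka (Lieutenant General); then Mbeki, Eriksen, Pereira and Leclerc (Brigadier).
Horvat, Nakamura, Marino, Delgado and Tanaka all have date of rank 2015-08-28, so the next rule applies.
Horvat, Nakamura, Marino, Delgado and Tanaka all have date of commissioning Apr 5, 2000, so the next rule applies.
Among Horvat, Nakamura, Marino, Delgado and Tanaka, by total federal service (higher first): Horvat (26 years) before Nakamura, Marino and Delgado (18 years) before Tanaka (7 years).
Among Nakamura, Marino and Delgado, by lineal number (lower first): Nakamura (303) before Marino (654) before Delgado (954).
Among Mbeki, Eriksen, Pereira and Leclerc, by date of rank (earlier first): Mbeki and Eriksen (2003-11-08) before Pereira and Leclerc (2012-07-14).
Mbeki and Eriksen both have date of commissioning May 2, 2008, so the next rule applies.
Mbeki and Eriksen both have total federal service 15 years, so the next rule applies.
Among Mbeki and Eriksen, by lineal number (lower first): Mbeki (146) before Eriksen (364).
Pereira and Leclerc both have date of commissioning Aug 6, 2000, so the next rule applies.
Pereira and Leclerc both have total federal service 5 years, so the next rule applies.
Among Pereira and Leclerc, by lineal number (lower first): Pereira (441) before Leclerc (524).
Order: Horvat, Nakamura, Marino, Delgado, Tanaka, Mbeki, Eriksen, Pereira, Leclerc.

Leclerc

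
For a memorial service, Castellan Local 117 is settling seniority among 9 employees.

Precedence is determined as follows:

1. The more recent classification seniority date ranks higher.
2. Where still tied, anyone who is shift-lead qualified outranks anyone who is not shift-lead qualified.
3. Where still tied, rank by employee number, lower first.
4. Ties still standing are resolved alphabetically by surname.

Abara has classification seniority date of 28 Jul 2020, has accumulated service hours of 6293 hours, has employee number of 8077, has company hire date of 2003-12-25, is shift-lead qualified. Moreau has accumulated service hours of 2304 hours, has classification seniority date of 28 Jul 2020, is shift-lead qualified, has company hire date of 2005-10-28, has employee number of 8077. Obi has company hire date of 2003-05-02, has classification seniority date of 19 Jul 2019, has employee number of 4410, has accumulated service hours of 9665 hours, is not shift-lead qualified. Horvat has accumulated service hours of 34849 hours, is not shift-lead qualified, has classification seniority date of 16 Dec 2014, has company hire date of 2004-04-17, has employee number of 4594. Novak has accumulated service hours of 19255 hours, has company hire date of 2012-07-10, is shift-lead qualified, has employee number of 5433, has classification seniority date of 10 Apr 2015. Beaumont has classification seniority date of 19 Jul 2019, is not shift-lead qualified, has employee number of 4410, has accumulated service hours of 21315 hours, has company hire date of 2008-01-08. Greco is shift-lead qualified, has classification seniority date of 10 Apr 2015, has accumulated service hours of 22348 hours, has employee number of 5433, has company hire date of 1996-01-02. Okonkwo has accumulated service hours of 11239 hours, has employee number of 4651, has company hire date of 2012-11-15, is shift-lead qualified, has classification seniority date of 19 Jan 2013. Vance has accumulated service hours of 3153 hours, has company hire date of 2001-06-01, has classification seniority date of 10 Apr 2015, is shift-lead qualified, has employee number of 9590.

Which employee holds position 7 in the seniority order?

By classification seniority date (later first): Abara and Moreau (both 28 Jul 2020); then Beaumont and Obi (both 19 Jul 2019); then Greco, Novak and Vance (each 10 Apr 2015); then Horvat (16 Dec 2014); then Okonkwo (19 Jan 2013).
Abara and Moreau are each shift-lead qualified, so the next rule applies.
Abara and Moreau both have employee number 8077, so the next rule applies.
Among Abara and Moreau, alphabetically by surname: Abara before Moreau.
Beaumont and Obi are each not shift-lead qualified, so the next rule applies.
Beaumont and Obi both have employee number 4410, so the next rule applies.
Among Beaumont and Obi, alphabetically by surname: Beaumont before Obi.
Greco, Novak and Vance are each shift-lead qualified, so the next rule applies.
Among Greco, Novak and Vance, by employee number (lower first): Greco and Novak (5433) before Vance (9590).
Among Greco and Novak, alphabetically by surname: Greco before Novak.
Order: Abara, Moreau, Beaumont, Obi, Greco, Novak, Vance, Horvat, Okonkwo.

Vance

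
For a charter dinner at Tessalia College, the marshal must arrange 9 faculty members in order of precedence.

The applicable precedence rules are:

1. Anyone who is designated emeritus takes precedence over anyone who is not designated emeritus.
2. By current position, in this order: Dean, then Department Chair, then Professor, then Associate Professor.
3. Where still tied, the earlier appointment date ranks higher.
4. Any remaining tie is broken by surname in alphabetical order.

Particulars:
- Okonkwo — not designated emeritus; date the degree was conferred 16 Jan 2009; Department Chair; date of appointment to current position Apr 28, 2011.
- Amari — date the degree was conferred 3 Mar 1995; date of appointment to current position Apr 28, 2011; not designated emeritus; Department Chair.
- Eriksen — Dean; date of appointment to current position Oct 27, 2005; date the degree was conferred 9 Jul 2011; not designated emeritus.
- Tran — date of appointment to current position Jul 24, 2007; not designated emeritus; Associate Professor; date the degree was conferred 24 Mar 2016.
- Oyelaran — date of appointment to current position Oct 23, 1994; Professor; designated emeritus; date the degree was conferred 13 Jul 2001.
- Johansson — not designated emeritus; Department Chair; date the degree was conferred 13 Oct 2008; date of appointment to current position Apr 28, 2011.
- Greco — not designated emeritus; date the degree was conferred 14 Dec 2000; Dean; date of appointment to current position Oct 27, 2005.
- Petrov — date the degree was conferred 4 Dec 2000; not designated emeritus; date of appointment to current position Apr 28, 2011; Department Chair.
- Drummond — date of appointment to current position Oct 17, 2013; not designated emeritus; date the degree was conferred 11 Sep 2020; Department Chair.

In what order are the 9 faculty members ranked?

By the first rule: Oyelaran (designated emeritus); then Eriksen, Greco, Amari, Johansson, Okonkwo, Petrov, Drummond and Tran (each not designated emeritus).
Among Eriksen, Greco, Amari, Johansson, Okonkwo, Petrov, Drummond and Tran, by current position: Eriksen and Greco (Dean) before Amari, Johansson, Okonkwo, Petrov and Drummond (Department Chair) before Tran (Associate Professor).
Eriksen and Greco both have date of appointment to current position Oct 27, 2005, so the next rule applies.
Among Eriksen and Greco, alphabetically by surname: Eriksen before Greco.
Among Amari, Johansson, Okonkwo, Petrov and Drummond, by date of appointment to current position (earlier first): Amari, Johansson, Okonkwo and Petrov (Apr 28, 2011) before Drummond (Oct 17, 2013).
Among Amari, Johansson, Okonkwo and Petrov, alphabetically by surname: Amari before Johansson before Okonkwo before Petrov.
Full order: Oyelaran, Eriksen, Greco, Amari, Johansson, Okonkwo, Petrov, Drummond, Tran.

Oyelaran, Eriksen, Greco, Amari, Johansson, Okonkwo, Petrov, Drummond, Tran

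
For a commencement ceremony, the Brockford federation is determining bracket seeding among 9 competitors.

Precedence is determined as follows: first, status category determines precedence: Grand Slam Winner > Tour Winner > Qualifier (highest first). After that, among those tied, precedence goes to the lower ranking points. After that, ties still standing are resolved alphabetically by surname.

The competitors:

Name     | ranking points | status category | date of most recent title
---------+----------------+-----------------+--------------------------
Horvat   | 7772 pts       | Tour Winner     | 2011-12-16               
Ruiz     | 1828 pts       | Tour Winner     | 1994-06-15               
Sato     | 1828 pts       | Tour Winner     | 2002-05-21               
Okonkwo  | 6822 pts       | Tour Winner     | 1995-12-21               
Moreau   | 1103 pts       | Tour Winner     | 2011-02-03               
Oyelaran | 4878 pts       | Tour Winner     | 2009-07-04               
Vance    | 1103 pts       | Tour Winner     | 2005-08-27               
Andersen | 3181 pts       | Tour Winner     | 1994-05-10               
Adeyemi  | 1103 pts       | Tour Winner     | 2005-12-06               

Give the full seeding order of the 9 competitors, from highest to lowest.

Adeyemi, Moreau, Vance, Ruiz, Sato, Andersen, Oyelaran, Okonkwo, Horvat

By status category: Adeyemi, Moreau, Vance, Ruiz, Sato, Andersen, Oyelaran, Okonkwo and Horvat (Tour Winner).
Among Adeyemi, Moreau, Vance, Ruiz, Sato, Andersen, Oyelaran, Okonkwo and Horvat, by ranking points (lower first): Adeyemi, Moreau and Vance (1103 pts) before Ruiz and Sato (1828 pts) before Andersen (3181 pts) before Oyelaran (4878 pts) before Okonkwo (6822 pts) before Horvat (7772 pts).
Among Adeyemi, Moreau and Vance, alphabetically by surname: Adeyemi before Moreau before Vance.
Among Ruiz and Sato, alphabetically by surname: Ruiz before Sato.
Full order: Adeyemi, Moreau, Vance, Ruiz, Sato, Andersen, Oyelaran, Okonkwo, Horvat.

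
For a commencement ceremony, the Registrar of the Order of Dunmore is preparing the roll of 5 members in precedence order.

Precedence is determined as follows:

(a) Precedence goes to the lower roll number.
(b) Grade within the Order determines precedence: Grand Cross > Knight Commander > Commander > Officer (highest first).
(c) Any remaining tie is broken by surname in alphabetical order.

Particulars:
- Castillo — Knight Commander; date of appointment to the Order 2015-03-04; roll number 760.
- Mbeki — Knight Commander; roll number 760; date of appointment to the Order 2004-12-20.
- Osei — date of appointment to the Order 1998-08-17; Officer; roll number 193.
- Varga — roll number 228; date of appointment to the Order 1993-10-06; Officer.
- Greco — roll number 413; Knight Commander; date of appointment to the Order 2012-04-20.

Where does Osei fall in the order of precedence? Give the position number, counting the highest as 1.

1

By roll number (lower first): Osei (193); then Varga (228); then Greco (413); then Castillo and Mbeki (both 760).
Castillo and Mbeki are each Knight Commander, so the next rule applies.
Among Castillo and Mbeki, alphabetically by surname: Castillo before Mbeki.
Order: Osei, Varga, Greco, Castillo, Mbeki. So position 1.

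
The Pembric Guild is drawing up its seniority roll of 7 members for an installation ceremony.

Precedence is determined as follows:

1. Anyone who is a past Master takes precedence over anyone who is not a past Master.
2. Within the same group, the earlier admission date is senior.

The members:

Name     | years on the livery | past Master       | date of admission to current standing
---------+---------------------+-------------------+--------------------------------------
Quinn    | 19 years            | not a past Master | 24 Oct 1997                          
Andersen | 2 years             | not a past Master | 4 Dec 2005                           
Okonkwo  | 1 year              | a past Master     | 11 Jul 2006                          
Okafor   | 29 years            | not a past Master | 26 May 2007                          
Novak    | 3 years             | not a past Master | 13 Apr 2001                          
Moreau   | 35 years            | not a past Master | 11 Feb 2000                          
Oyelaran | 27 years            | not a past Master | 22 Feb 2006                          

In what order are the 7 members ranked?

Okonkwo, Quinn, Moreau, Novak, Andersen, Oyelaran, Okafor

By the first rule: Okonkwo (a past Master); then Quinn, Moreau, Novak, Andersen, Oyelaran and Okafor (each not a past Master).
Among Quinn, Moreau, Novak, Andersen, Oyelaran and Okafor, by date of admission to current standing (earlier first): Quinn (24 Oct 1997) before Moreau (11 Feb 2000) before Novak (13 Apr 2001) before Andersen (4 Dec 2005) before Oyelaran (22 Feb 2006) before Okafor (26 May 2007).
Full order: Okonkwo, Quinn, Moreau, Novak, Andersen, Oyelaran, Okafor.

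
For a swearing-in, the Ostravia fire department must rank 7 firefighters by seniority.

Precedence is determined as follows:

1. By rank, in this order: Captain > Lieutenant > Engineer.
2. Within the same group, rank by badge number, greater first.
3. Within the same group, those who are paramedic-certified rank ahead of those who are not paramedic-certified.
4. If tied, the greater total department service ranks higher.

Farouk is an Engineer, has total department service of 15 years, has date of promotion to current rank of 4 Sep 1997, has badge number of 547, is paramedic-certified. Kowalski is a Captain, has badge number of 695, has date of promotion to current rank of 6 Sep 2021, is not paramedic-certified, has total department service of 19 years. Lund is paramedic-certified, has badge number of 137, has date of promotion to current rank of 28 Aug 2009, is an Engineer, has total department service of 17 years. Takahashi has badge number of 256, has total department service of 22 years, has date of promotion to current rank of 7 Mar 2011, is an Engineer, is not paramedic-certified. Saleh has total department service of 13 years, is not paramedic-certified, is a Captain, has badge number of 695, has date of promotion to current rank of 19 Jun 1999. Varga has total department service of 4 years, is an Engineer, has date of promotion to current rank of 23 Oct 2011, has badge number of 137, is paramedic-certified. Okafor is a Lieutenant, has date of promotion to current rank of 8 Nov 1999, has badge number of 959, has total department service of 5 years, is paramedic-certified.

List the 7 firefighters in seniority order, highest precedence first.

Kowalski, Saleh, Okafor, Farouk, Takahashi, Lund, Varga

By rank: Kowalski and Saleh (Captain); then Okafor (Lieutenant); then Farouk, Takahashi, Lund and Varga (Engineer).
Kowalski and Saleh both have badge number 695, so the next rule applies.
Kowalski and Saleh are each not paramedic-certified, so the next rule applies.
Among Kowalski and Saleh, by total department service (higher first): Kowalski (19 years) before Saleh (13 years).
Among Farouk, Takahashi, Lund and Varga, by badge number (higher first): Farouk (547) before Takahashi (256) before Lund and Varga (137).
Lund and Varga are each paramedic-certified, so the next rule applies.
Among Lund and Varga, by total department service (higher first): Lund (17 years) before Varga (4 years).
Full order: Kowalski, Saleh, Okafor, Farouk, Takahashi, Lund, Varga.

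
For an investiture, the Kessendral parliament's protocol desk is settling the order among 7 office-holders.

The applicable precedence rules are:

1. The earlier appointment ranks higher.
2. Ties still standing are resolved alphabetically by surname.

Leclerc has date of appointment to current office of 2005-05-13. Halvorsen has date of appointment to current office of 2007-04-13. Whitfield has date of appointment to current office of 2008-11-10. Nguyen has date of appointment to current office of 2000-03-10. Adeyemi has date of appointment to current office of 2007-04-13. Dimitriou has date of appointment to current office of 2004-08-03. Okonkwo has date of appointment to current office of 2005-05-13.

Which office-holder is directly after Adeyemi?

Halvorsen

By date of appointment to current office (earlier first): Nguyen (2000-03-10); then Dimitriou (2004-08-03); then Leclerc and Okonkwo (both 2005-05-13); then Adeyemi and Halvorsen (both 2007-04-13); then Whitfield (2008-11-10).
Among Leclerc and Okonkwo, alphabetically by surname: Leclerc before Okonkwo.
Among Adeyemi and Halvorsen, alphabetically by surname: Adeyemi before Halvorsen.
Order: Nguyen, Dimitriou, Leclerc, Okonkwo, Adeyemi, Halvorsen, Whitfield.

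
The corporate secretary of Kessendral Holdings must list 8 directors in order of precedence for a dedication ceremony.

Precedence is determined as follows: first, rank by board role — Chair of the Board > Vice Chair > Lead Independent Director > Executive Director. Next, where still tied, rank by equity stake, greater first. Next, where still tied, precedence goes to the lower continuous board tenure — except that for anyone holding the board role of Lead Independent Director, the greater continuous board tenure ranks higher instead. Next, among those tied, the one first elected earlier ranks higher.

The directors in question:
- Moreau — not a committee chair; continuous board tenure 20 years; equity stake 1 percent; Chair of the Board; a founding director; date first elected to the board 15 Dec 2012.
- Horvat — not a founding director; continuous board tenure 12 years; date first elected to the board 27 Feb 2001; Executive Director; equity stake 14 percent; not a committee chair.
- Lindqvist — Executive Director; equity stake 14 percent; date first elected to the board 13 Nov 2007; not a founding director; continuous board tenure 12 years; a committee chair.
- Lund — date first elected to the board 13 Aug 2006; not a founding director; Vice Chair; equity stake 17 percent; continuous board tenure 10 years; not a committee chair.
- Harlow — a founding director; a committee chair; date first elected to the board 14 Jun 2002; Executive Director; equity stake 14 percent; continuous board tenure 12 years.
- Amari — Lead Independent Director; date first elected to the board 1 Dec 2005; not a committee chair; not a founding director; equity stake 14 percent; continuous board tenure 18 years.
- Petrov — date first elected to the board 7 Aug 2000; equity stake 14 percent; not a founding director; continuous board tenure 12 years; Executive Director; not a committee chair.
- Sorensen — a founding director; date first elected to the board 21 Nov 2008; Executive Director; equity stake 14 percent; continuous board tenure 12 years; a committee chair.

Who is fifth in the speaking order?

Horvat

By board role: Moreau (Chair of the Board); then Lund (Vice Chair); then Amari (Lead Independent Director); then Petrov, Horvat, Harlow, Lindqvist and Sorensen (Executive Director).
Petrov, Horvat, Harlow, Lindqvist and Sorensen all have equity stake 14 percent, so the next rule applies.
Petrov, Horvat, Harlow, Lindqvist and Sorensen all have continuous board tenure 12 years, so the next rule applies.
Among Petrov, Horvat, Harlow, Lindqvist and Sorensen, by date first elected to the board (earlier first): Petrov (7 Aug 2000) before Horvat (27 Feb 2001) before Harlow (14 Jun 2002) before Lindqvist (13 Nov 2007) before Sorensen (21 Nov 2008).
Order: Moreau, Lund, Amari, Petrov, Horvat, Harlow, Lindqvist, Sorensen.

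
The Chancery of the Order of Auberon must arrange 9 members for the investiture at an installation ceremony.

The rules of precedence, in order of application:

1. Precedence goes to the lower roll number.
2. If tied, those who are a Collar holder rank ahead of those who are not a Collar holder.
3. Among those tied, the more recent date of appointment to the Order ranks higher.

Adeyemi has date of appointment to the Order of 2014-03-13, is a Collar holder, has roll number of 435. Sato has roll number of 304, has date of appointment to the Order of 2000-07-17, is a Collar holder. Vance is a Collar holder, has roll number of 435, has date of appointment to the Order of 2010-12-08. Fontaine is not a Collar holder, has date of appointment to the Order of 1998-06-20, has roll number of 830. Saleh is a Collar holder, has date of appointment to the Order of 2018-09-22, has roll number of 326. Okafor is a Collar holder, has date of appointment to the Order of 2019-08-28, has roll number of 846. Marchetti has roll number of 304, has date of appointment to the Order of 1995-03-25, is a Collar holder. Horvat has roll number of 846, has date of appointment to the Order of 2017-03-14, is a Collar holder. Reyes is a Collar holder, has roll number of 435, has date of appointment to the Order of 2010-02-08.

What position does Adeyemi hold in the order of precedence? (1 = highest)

4

By roll number (lower first): Sato and Marchetti (both 304); then Saleh (326); then Adeyemi, Vance and Reyes (each 435); then Fontaine (830); then Okafor and Horvat (both 846).
Sato and Marchetti are each a Collar holder, so the next rule applies.
Among Sato and Marchetti, by date of appointment to the Order (later first): Sato (2000-07-17) before Marchetti (1995-03-25).
Adeyemi, Vance and Reyes are each a Collar holder, so the next rule applies.
Among Adeyemi, Vance and Reyes, by date of appointment to the Order (later first): Adeyemi (2014-03-13) before Vance (2010-12-08) before Reyes (2010-02-08).
Okafor and Horvat are each a Collar holder, so the next rule applies.
Among Okafor and Horvat, by date of appointment to the Order (later first): Okafor (2019-08-28) before Horvat (2017-03-14).
Order: Sato, Marchetti, Saleh, Adeyemi, Vance, Reyes, Fontaine, Okafor, Horvat. So position 4.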